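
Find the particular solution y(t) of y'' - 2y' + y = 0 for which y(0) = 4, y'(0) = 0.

Characteristic equation r² - 2r + 1 = 0 has discriminant (-2)² - 4·(1) = 0, so r = 1 is a repeated root.
Hence y_h = (C1 + C2*t)*exp(t).
Apply the initial conditions: y(0) = C1 = 4 and y'(0) = C1 + C2 = 0. Solving gives C1 = 4, C2 = -4.

y = 4*exp(t) - 4*t*exp(t)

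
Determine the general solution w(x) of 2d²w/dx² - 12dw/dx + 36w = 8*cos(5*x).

w = -120*sin(5*x)/949 - 28*cos(5*x)/949 + C1*cos(3*x)*exp(3*x) + C2*exp(3*x)*sin(3*x)

Divide through by 2: w'' - 6w' + 18w = 4*cos(5*x).
Characteristic equation r² - 6r + 18 = 0 has discriminant (-6)² - 4·(18) = -36 < 0, so r = 3 ± 3i.
Hence w_h = C1*cos(3*x)*exp(3*x) + C2*exp(3*x)*sin(3*x).
Try w_p = A*cos(5*x) + B*sin(5*x). Substituting and equating the coefficients of cos(5x) and sin(5x) gives A = -28/949, B = -120/949, so w_p = -120*sin(5*x)/949 - 28*cos(5*x)/949.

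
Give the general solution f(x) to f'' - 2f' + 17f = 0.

Characteristic equation r² - 2r + 17 = 0 has discriminant (-2)² - 4·(17) = -64 < 0, so r = 1 ± 4i.
Hence f_h = C1*cos(4*x)*exp(x) + C2*exp(x)*sin(4*x).

f = C1*cos(4*x)*exp(x) + C2*exp(x)*sin(4*x)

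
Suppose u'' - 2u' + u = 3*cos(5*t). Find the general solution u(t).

Characteristic equation r² - 2r + 1 = 0 has discriminant (-2)² - 4·(1) = 0, so r = 1 is a repeated root.
Hence u_h = (C1 + C2*t)*exp(t).
Try u_p = A*cos(5*t) + B*sin(5*t). Substituting and equating the coefficients of cos(5t) and sin(5t) gives A = -18/169, B = -15/338, so u_p = -18*cos(5*t)/169 - 15*sin(5*t)/338.

u = -18*cos(5*t)/169 - 15*sin(5*t)/338 + C1*exp(t) + C2*t*exp(t)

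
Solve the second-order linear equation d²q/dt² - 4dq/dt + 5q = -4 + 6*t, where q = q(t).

Characteristic equation r² - 4r + 5 = 0 has discriminant (-4)² - 4·(5) = -4 < 0, so r = 2 ± i.
Hence q_h = C1*cos(t)*exp(2*t) + C2*exp(2*t)*sin(t).
For the particular solution try q_p = A0 + A1*t. Substituting and matching coefficients of each power of t gives A0 = 4/25, A1 = 6/5, so q_p = 4/25 + 6*t/5.

q = 4/25 + 6*t/5 + C1*cos(t)*exp(2*t) + C2*exp(2*t)*sin(t)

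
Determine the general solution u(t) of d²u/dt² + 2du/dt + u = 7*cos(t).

Characteristic equation r² + 2r + 1 = 0 has discriminant (2)² - 4·(1) = 0, so r = -1 is a repeated root.
Hence u_h = (C1 + C2*t)*exp(-t).
Try u_p = A*cos(t) + B*sin(t). Substituting and equating the coefficients of cos(t) and sin(t) gives A = 0, B = 7/2, so u_p = 7*sin(t)/2.

u = 7*sin(t)/2 + C1*exp(-t) + C2*t*exp(-t)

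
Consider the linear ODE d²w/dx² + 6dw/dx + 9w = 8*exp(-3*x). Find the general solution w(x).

Characteristic equation r² + 6r + 9 = 0 has discriminant (6)² - 4·(9) = 0, so r = -3 is a repeated root.
Hence w_h = (C1 + C2*x)*exp(-3*x).
Since exp(-3*x) solves the homogeneous equation (r = -3 is a root of multiplicity 2), multiply the trial by x^2. Try w_p = A*x^2*exp(-3*x). Substituting into the equation and dividing by exp(-3*x) gives A = 4, so w_p = 4*x^2*exp(-3*x).

w = C1*exp(-3*x) + 4*x**2*exp(-3*x) + C2*x*exp(-3*x)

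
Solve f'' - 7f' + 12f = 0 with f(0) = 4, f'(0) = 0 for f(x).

Characteristic equation r² - 7r + 12 = 0 factors as (r - 3)(r - 4) = 0, so r = 3, 4.
Hence f_h = C1*exp(3*x) + C2*exp(4*x).
Apply the initial conditions: f(0) = C1 + C2 = 4 and f'(0) = 3*C1 + 4*C2 = 0. Solving gives C1 = 16, C2 = -12.

f = -12*exp(4*x) + 16*exp(3*x)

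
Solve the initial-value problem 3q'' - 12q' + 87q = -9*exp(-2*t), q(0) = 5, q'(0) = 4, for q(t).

Divide through by 3: q'' - 4q' + 29q = -3*exp(-2*t).
Characteristic equation r² - 4r + 29 = 0 has discriminant (-4)² - 4·(29) = -100 < 0, so r = 2 ± 5i.
Hence q_h = C1*cos(5*t)*exp(2*t) + C2*exp(2*t)*sin(5*t).
Try q_p = A*exp(-2*t). Substituting into the equation and dividing by exp(-2*t) gives A = -3/41, so q_p = -3*exp(-2*t)/41.
General solution: q = -3*exp(-2*t)/41 + C1*cos(5*t)*exp(2*t) + C2*exp(2*t)*sin(5*t).
Apply the initial conditions: q(0) = -3/41 + C1 = 5 and q'(0) = 6/41 + 2*C1 + 5*C2 = 4. Solving gives C1 = 208/41, C2 = -258/205.

q = -3*exp(-2*t)/41 - 258*exp(2*t)*sin(5*t)/205 + 208*cos(5*t)*exp(2*t)/41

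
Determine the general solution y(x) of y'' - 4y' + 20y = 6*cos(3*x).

Characteristic equation r² - 4r + 20 = 0 has discriminant (-4)² - 4·(20) = -64 < 0, so r = 2 ± 4i.
Hence y_h = C1*cos(4*x)*exp(2*x) + C2*exp(2*x)*sin(4*x).
Try y_p = A*cos(3*x) + B*sin(3*x). Substituting and equating the coefficients of cos(3x) and sin(3x) gives A = 66/265, B = -72/265, so y_p = -72*sin(3*x)/265 + 66*cos(3*x)/265.

y = -72*sin(3*x)/265 + 66*cos(3*x)/265 + C1*cos(4*x)*exp(2*x) + C2*exp(2*x)*sin(4*x)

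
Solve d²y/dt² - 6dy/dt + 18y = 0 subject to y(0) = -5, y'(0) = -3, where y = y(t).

y = -5*cos(3*t)*exp(3*t) + 4*exp(3*t)*sin(3*t)

Characteristic equation r² - 6r + 18 = 0 has discriminant (-6)² - 4·(18) = -36 < 0, so r = 3 ± 3i.
Hence y_h = C1*cos(3*t)*exp(3*t) + C2*exp(3*t)*sin(3*t).
Apply the initial conditions: y(0) = C1 = -5 and y'(0) = 3*C1 + 3*C2 = -3. Solving gives C1 = -5, C2 = 4.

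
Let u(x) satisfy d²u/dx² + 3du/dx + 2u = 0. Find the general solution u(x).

Characteristic equation r² + 3r + 2 = 0 factors as (r + 1)(r + 2) = 0, so r = -1, -2.
Hence u_h = C1*exp(-x) + C2*exp(-2*x).

u = C1*exp(-x) + C2*exp(-2*x)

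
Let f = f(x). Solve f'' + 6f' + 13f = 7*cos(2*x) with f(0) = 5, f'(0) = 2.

f = 7*cos(2*x)/25 + 28*sin(2*x)/75 + 118*cos(2*x)*exp(-3*x)/25 + 578*exp(-3*x)*sin(2*x)/75

Characteristic equation r² + 6r + 13 = 0 has discriminant (6)² - 4·(13) = -16 < 0, so r = -3 ± 2i.
Hence f_h = C1*cos(2*x)*exp(-3*x) + C2*exp(-3*x)*sin(2*x).
Try f_p = A*cos(2*x) + B*sin(2*x). Substituting and equating the coefficients of cos(2x) and sin(2x) gives A = 7/25, B = 28/75, so f_p = 7*cos(2*x)/25 + 28*sin(2*x)/75.
General solution: f = 7*cos(2*x)/25 + 28*sin(2*x)/75 + C1*cos(2*x)*exp(-3*x) + C2*exp(-3*x)*sin(2*x).
Apply the initial conditions: f(0) = 7/25 + C1 = 5 and f'(0) = 56/75 - 3*C1 + 2*C2 = 2. Solving gives C1 = 118/25, C2 = 578/75.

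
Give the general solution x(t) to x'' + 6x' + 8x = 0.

Characteristic equation r² + 6r + 8 = 0 factors as (r + 4)(r + 2) = 0, so r = -4, -2.
Hence x_h = C1*exp(-4*t) + C2*exp(-2*t).

x = C1*exp(-4*t) + C2*exp(-2*t)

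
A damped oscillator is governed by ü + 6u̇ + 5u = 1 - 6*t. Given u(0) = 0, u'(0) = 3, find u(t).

Characteristic equation r² + 6r + 5 = 0 factors as (r + 1)(r + 5) = 0, so r = -1, -5.
Hence u_h = C1*exp(-t) + C2*exp(-5*t).
For the particular solution try u_p = A0 + A1*t. Substituting and matching coefficients of each power of t gives A0 = 41/25, A1 = -6/5, so u_p = 41/25 - 6*t/5.
General solution: u = 41/25 - 6*t/5 + C1*exp(-t) + C2*exp(-5*t).
Apply the initial conditions: u(0) = 41/25 + C1 + C2 = 0 and u'(0) = -6/5 - C1 - 5*C2 = 3. Solving gives C1 = -1, C2 = -16/25.

u = 41/25 - exp(-t) - 16*exp(-5*t)/25 - 6*t/5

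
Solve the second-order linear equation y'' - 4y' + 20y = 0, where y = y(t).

Characteristic equation r² - 4r + 20 = 0 has discriminant (-4)² - 4·(20) = -64 < 0, so r = 2 ± 4i.
Hence y_h = C1*cos(4*t)*exp(2*t) + C2*exp(2*t)*sin(4*t).

y = C1*cos(4*t)*exp(2*t) + C2*exp(2*t)*sin(4*t)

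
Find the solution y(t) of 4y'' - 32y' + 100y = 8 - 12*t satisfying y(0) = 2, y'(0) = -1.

y = 26/625 - 3*t/25 - 5446*exp(4*t)*sin(3*t)/1875 + 1224*cos(3*t)*exp(4*t)/625

Divide through by 4: y'' - 8y' + 25y = 2 - 3*t.
Characteristic equation r² - 8r + 25 = 0 has discriminant (-8)² - 4·(25) = -36 < 0, so r = 4 ± 3i.
Hence y_h = C1*cos(3*t)*exp(4*t) + C2*exp(4*t)*sin(3*t).
For the particular solution try y_p = A0 + A1*t. Substituting and matching coefficients of each power of t gives A0 = 26/625, A1 = -3/25, so y_p = 26/625 - 3*t/25.
General solution: y = 26/625 - 3*t/25 + C1*cos(3*t)*exp(4*t) + C2*exp(4*t)*sin(3*t).
Apply the initial conditions: y(0) = 26/625 + C1 = 2 and y'(0) = -3/25 + 3*C2 + 4*C1 = -1. Solving gives C1 = 1224/625, C2 = -5446/1875.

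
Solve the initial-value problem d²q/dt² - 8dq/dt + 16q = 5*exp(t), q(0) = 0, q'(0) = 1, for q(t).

Characteristic equation r² - 8r + 16 = 0 has discriminant (-8)² - 4·(16) = 0, so r = 4 is a repeated root.
Hence q_h = (C1 + C2*t)*exp(4*t).
Try q_p = A*exp(t). Substituting into the equation and dividing by exp(t) gives A = 5/9, so q_p = 5*exp(t)/9.
General solution: q = 5*exp(t)/9 + C1*exp(4*t) + C2*t*exp(4*t).
Apply the initial conditions: q(0) = 5/9 + C1 = 0 and q'(0) = 5/9 + C2 + 4*C1 = 1. Solving gives C1 = -5/9, C2 = 8/3.

q = -5*exp(4*t)/9 + 5*exp(t)/9 + 8*t*exp(4*t)/3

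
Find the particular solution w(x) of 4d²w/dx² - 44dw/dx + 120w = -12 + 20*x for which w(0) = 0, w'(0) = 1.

w = -7/180 - 3*exp(5*x)/5 + x/6 + 23*exp(6*x)/36

Divide through by 4: w'' - 11w' + 30w = -3 + 5*x.
Characteristic equation r² - 11r + 30 = 0 factors as (r - 5)(r - 6) = 0, so r = 5, 6.
Hence w_h = C1*exp(5*x) + C2*exp(6*x).
For the particular solution try w_p = A0 + A1*x. Substituting and matching coefficients of each power of x gives A0 = -7/180, A1 = 1/6, so w_p = -7/180 + x/6.
General solution: w = -7/180 + x/6 + C1*exp(5*x) + C2*exp(6*x).
Apply the initial conditions: w(0) = -7/180 + C1 + C2 = 0 and w'(0) = 1/6 + 5*C1 + 6*C2 = 1. Solving gives C1 = -3/5, C2 = 23/36.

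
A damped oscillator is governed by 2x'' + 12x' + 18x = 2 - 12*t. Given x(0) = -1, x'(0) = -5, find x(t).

Divide through by 2: x'' + 6x' + 9x = 1 - 6*t.
Characteristic equation r² + 6r + 9 = 0 has discriminant (6)² - 4·(9) = 0, so r = -3 is a repeated root.
Hence x_h = (C1 + C2*t)*exp(-3*t).
For the particular solution try x_p = A0 + A1*t. Substituting and matching coefficients of each power of t gives A0 = 5/9, A1 = -2/3, so x_p = 5/9 - 2*t/3.
General solution: x = 5/9 - 2*t/3 + C1*exp(-3*t) + C2*t*exp(-3*t).
Apply the initial conditions: x(0) = 5/9 + C1 = -1 and x'(0) = -2/3 + C2 - 3*C1 = -5. Solving gives C1 = -14/9, C2 = -9.

x = 5/9 - 14*exp(-3*t)/9 - 2*t/3 - 9*t*exp(-3*t)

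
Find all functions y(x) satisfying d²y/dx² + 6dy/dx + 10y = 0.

y = C1*cos(x)*exp(-3*x) + C2*exp(-3*x)*sin(x)

Characteristic equation r² + 6r + 10 = 0 has discriminant (6)² - 4·(10) = -4 < 0, so r = -3 ± i.
Hence y_h = C1*cos(x)*exp(-3*x) + C2*exp(-3*x)*sin(x).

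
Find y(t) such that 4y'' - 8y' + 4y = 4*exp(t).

y = C1*exp(t) + t**2*exp(t)/2 + C2*t*exp(t)

Divide through by 4: y'' - 2y' + y = exp(t).
Characteristic equation r² - 2r + 1 = 0 has discriminant (-2)² - 4·(1) = 0, so r = 1 is a repeated root.
Hence y_h = (C1 + C2*t)*exp(t).
Since exp(t) solves the homogeneous equation (r = 1 is a root of multiplicity 2), multiply the trial by t^2. Try y_p = A*t^2*exp(t). Substituting into the equation and dividing by exp(t) gives A = 1/2, so y_p = t^2*exp(t)/2.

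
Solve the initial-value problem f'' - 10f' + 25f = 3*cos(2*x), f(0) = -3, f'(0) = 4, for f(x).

f = -2586*exp(5*x)/841 - 60*sin(2*x)/841 + 63*cos(2*x)/841 + 566*x*exp(5*x)/29

Characteristic equation r² - 10r + 25 = 0 has discriminant (-10)² - 4·(25) = 0, so r = 5 is a repeated root.
Hence f_h = (C1 + C2*x)*exp(5*x).
Try f_p = A*cos(2*x) + B*sin(2*x). Substituting and equating the coefficients of cos(2x) and sin(2x) gives A = 63/841, B = -60/841, so f_p = -60*sin(2*x)/841 + 63*cos(2*x)/841.
General solution: f = -60*sin(2*x)/841 + 63*cos(2*x)/841 + C1*exp(5*x) + C2*x*exp(5*x).
Apply the initial conditions: f(0) = 63/841 + C1 = -3 and f'(0) = -120/841 + C2 + 5*C1 = 4. Solving gives C1 = -2586/841, C2 = 566/29.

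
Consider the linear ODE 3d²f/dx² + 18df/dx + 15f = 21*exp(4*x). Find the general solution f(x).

f = 7*exp(4*x)/45 + C1*exp(-x) + C2*exp(-5*x)

Divide through by 3: f'' + 6f' + 5f = 7*exp(4*x).
Characteristic equation r² + 6r + 5 = 0 factors as (r + 1)(r + 5) = 0, so r = -1, -5.
Hence f_h = C1*exp(-x) + C2*exp(-5*x).
Try f_p = A*exp(4*x). Substituting into the equation and dividing by exp(4*x) gives A = 7/45, so f_p = 7*exp(4*x)/45.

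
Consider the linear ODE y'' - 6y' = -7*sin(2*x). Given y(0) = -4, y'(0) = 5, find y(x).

y = -17/4 - 21*cos(2*x)/40 + 7*sin(2*x)/40 + 31*exp(6*x)/40

Characteristic equation r² - 6r = 0 factors as (r - 6)r = 0, so r = 6, 0.
Hence y_h = C1*exp(6*x) + C2.
Try y_p = A*cos(2*x) + B*sin(2*x). Substituting and equating the coefficients of cos(2x) and sin(2x) gives A = -21/40, B = 7/40, so y_p = -21*cos(2*x)/40 + 7*sin(2*x)/40.
General solution: y = C2 - 21*cos(2*x)/40 + 7*sin(2*x)/40 + C1*exp(6*x).
Apply the initial conditions: y(0) = -21/40 + C1 + C2 = -4 and y'(0) = 7/20 + 6*C1 = 5. Solving gives C1 = 31/40, C2 = -17/4.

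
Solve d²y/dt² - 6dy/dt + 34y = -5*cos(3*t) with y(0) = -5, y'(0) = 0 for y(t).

Characteristic equation r² - 6r + 34 = 0 has discriminant (-6)² - 4·(34) = -100 < 0, so r = 3 ± 5i.
Hence y_h = C1*cos(5*t)*exp(3*t) + C2*exp(3*t)*sin(5*t).
Try y_p = A*cos(3*t) + B*sin(3*t). Substituting and equating the coefficients of cos(3t) and sin(3t) gives A = -125/949, B = 90/949, so y_p = -125*cos(3*t)/949 + 90*sin(3*t)/949.
General solution: y = -125*cos(3*t)/949 + 90*sin(3*t)/949 + C1*cos(5*t)*exp(3*t) + C2*exp(3*t)*sin(5*t).
Apply the initial conditions: y(0) = -125/949 + C1 = -5 and y'(0) = 270/949 + 3*C1 + 5*C2 = 0. Solving gives C1 = -4620/949, C2 = 2718/949.

y = -125*cos(3*t)/949 + 90*sin(3*t)/949 - 4620*cos(5*t)*exp(3*t)/949 + 2718*exp(3*t)*sin(5*t)/949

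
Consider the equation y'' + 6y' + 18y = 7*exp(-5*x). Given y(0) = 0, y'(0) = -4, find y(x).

y = 7*exp(-5*x)/13 - 38*exp(-3*x)*sin(3*x)/39 - 7*cos(3*x)*exp(-3*x)/13

Characteristic equation r² + 6r + 18 = 0 has discriminant (6)² - 4·(18) = -36 < 0, so r = -3 ± 3i.
Hence y_h = C1*cos(3*x)*exp(-3*x) + C2*exp(-3*x)*sin(3*x).
Try y_p = A*exp(-5*x). Substituting into the equation and dividing by exp(-5*x) gives A = 7/13, so y_p = 7*exp(-5*x)/13.
General solution: y = 7*exp(-5*x)/13 + C1*cos(3*x)*exp(-3*x) + C2*exp(-3*x)*sin(3*x).
Apply the initial conditions: y(0) = 7/13 + C1 = 0 and y'(0) = -35/13 - 3*C1 + 3*C2 = -4. Solving gives C1 = -7/13, C2 = -38/39.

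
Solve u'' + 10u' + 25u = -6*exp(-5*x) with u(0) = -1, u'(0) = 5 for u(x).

u = -exp(-5*x) - 3*x**2*exp(-5*x)

Characteristic equation r² + 10r + 25 = 0 has discriminant (10)² - 4·(25) = 0, so r = -5 is a repeated root.
Hence u_h = (C1 + C2*x)*exp(-5*x).
Since exp(-5*x) solves the homogeneous equation (r = -5 is a root of multiplicity 2), multiply the trial by x^2. Try u_p = A*x^2*exp(-5*x). Substituting into the equation and dividing by exp(-5*x) gives A = -3, so u_p = -3*x^2*exp(-5*x).
General solution: u = C1*exp(-5*x) - 3*x^2*exp(-5*x) + C2*x*exp(-5*x).
Apply the initial conditions: u(0) = C1 = -1 and u'(0) = C2 - 5*C1 = 5. Solving gives C1 = -1, C2 = 0.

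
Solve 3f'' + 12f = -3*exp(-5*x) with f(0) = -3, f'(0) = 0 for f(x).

f = -86*cos(2*x)/29 - 5*sin(2*x)/58 - exp(-5*x)/29

Divide through by 3: f'' + 4f = -exp(-5*x).
Characteristic equation r² + 4 = 0 has discriminant (0)² - 4·(4) = -16 < 0, so r = ± 2i.
Hence f_h = C1*cos(2*x) + C2*sin(2*x).
Try f_p = A*exp(-5*x). Substituting into the equation and dividing by exp(-5*x) gives A = -1/29, so f_p = -exp(-5*x)/29.
General solution: f = -exp(-5*x)/29 + C1*cos(2*x) + C2*sin(2*x).
Apply the initial conditions: f(0) = -1/29 + C1 = -3 and f'(0) = 5/29 + 2*C2 = 0. Solving gives C1 = -86/29, C2 = -5/58.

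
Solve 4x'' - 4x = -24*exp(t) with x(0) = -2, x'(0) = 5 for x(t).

x = -5*exp(-t) + 3*exp(t) - 3*t*exp(t)

Divide through by 4: x'' - x = -6*exp(t).
Characteristic equation r² - 1 = 0 factors as (r + 1)(r - 1) = 0, so r = -1, 1.
Hence x_h = C1*exp(-t) + C2*exp(t).
Since exp(t) solves the homogeneous equation (r = 1 is a root of multiplicity 1), multiply the trial by t. Try x_p = A*t*exp(t). Substituting into the equation and dividing by exp(t) gives A = -3, so x_p = -3*t*exp(t).
General solution: x = C1*exp(-t) + C2*exp(t) - 3*t*exp(t).
Apply the initial conditions: x(0) = C1 + C2 = -2 and x'(0) = -3 + C2 - C1 = 5. Solving gives C1 = -5, C2 = 3.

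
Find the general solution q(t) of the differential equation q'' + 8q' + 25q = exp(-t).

Characteristic equation r² + 8r + 25 = 0 has discriminant (8)² - 4·(25) = -36 < 0, so r = -4 ± 3i.
Hence q_h = C1*cos(3*t)*exp(-4*t) + C2*exp(-4*t)*sin(3*t).
Try q_p = A*exp(-t). Substituting into the equation and dividing by exp(-t) gives A = 1/18, so q_p = exp(-t)/18.

q = exp(-t)/18 + C1*cos(3*t)*exp(-4*t) + C2*exp(-4*t)*sin(3*t)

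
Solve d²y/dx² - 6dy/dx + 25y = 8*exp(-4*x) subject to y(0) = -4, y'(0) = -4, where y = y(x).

y = 8*exp(-4*x)/65 - 268*cos(4*x)*exp(3*x)/65 + 144*exp(3*x)*sin(4*x)/65

Characteristic equation r² - 6r + 25 = 0 has discriminant (-6)² - 4·(25) = -64 < 0, so r = 3 ± 4i.
Hence y_h = C1*cos(4*x)*exp(3*x) + C2*exp(3*x)*sin(4*x).
Try y_p = A*exp(-4*x). Substituting into the equation and dividing by exp(-4*x) gives A = 8/65, so y_p = 8*exp(-4*x)/65.
General solution: y = 8*exp(-4*x)/65 + C1*cos(4*x)*exp(3*x) + C2*exp(3*x)*sin(4*x).
Apply the initial conditions: y(0) = 8/65 + C1 = -4 and y'(0) = -32/65 + 3*C1 + 4*C2 = -4. Solving gives C1 = -268/65, C2 = 144/65.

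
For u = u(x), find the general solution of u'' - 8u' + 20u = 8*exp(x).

u = 8*exp(x)/13 + C1*cos(2*x)*exp(4*x) + C2*exp(4*x)*sin(2*x)

Characteristic equation r² - 8r + 20 = 0 has discriminant (-8)² - 4·(20) = -16 < 0, so r = 4 ± 2i.
Hence u_h = C1*cos(2*x)*exp(4*x) + C2*exp(4*x)*sin(2*x).
Try u_p = A*exp(x). Substituting into the equation and dividing by exp(x) gives A = 8/13, so u_p = 8*exp(x)/13.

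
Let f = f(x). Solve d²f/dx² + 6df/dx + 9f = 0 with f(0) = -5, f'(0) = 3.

Characteristic equation r² + 6r + 9 = 0 has discriminant (6)² - 4·(9) = 0, so r = -3 is a repeated root.
Hence f_h = (C1 + C2*x)*exp(-3*x).
Apply the initial conditions: f(0) = C1 = -5 and f'(0) = C2 - 3*C1 = 3. Solving gives C1 = -5, C2 = -12.

f = -5*exp(-3*x) - 12*x*exp(-3*x)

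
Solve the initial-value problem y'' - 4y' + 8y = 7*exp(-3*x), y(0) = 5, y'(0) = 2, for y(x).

Characteristic equation r² - 4r + 8 = 0 has discriminant (-4)² - 4·(8) = -16 < 0, so r = 2 ± 2i.
Hence y_h = C1*cos(2*x)*exp(2*x) + C2*exp(2*x)*sin(2*x).
Try y_p = A*exp(-3*x). Substituting into the equation and dividing by exp(-3*x) gives A = 7/29, so y_p = 7*exp(-3*x)/29.
General solution: y = 7*exp(-3*x)/29 + C1*cos(2*x)*exp(2*x) + C2*exp(2*x)*sin(2*x).
Apply the initial conditions: y(0) = 7/29 + C1 = 5 and y'(0) = -21/29 + 2*C1 + 2*C2 = 2. Solving gives C1 = 138/29, C2 = -197/58.

y = 7*exp(-3*x)/29 - 197*exp(2*x)*sin(2*x)/58 + 138*cos(2*x)*exp(2*x)/29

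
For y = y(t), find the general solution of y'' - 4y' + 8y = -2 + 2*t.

Characteristic equation r² - 4r + 8 = 0 has discriminant (-4)² - 4·(8) = -16 < 0, so r = 2 ± 2i.
Hence y_h = C1*cos(2*t)*exp(2*t) + C2*exp(2*t)*sin(2*t).
For the particular solution try y_p = A0 + A1*t. Substituting and matching coefficients of each power of t gives A0 = -1/8, A1 = 1/4, so y_p = -1/8 + t/4.

y = -1/8 + t/4 + C1*cos(2*t)*exp(2*t) + C2*exp(2*t)*sin(2*t)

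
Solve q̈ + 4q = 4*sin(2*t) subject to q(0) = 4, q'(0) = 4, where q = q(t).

q = 4*cos(2*t) + 5*sin(2*t)/2 - t*cos(2*t)

Characteristic equation r² + 4 = 0 has discriminant (0)² - 4·(4) = -16 < 0, so r = ± 2i.
Hence q_h = C1*cos(2*t) + C2*sin(2*t).
Since ±2i are characteristic roots, multiply the trial by t. Try q_p = t*(A*cos(2*t) + B*sin(2*t)). Substituting and equating the coefficients of cos(2t) and sin(2t) gives A = -1, B = 0, so q_p = -t*cos(2*t).
General solution: q = C1*cos(2*t) + C2*sin(2*t) - t*cos(2*t).
Apply the initial conditions: q(0) = C1 = 4 and q'(0) = -1 + 2*C2 = 4. Solving gives C1 = 4, C2 = 5/2.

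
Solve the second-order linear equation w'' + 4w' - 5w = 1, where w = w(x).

w = -1/5 + C1*exp(x) + C2*exp(-5*x)

Characteristic equation r² + 4r - 5 = 0 factors as (r - 1)(r + 5) = 0, so r = 1, -5.
Hence w_h = C1*exp(x) + C2*exp(-5*x).
For the particular solution try w_p = A0. Substituting and matching coefficients of each power of x gives A0 = -1/5, so w_p = -1/5.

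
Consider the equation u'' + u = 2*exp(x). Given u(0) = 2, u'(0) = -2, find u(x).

u = -3*sin(x) + cos(x) + exp(x)

Characteristic equation r² + 1 = 0 has discriminant (0)² - 4·(1) = -4 < 0, so r = ± i.
Hence u_h = C1*cos(x) + C2*sin(x).
Try u_p = A*exp(x). Substituting into the equation and dividing by exp(x) gives A = 1, so u_p = exp(x).
General solution: u = C1*cos(x) + C2*sin(x) + exp(x).
Apply the initial conditions: u(0) = 1 + C1 = 2 and u'(0) = 1 + C2 = -2. Solving gives C1 = 1, C2 = -3.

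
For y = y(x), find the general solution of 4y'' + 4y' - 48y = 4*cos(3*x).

Divide through by 4: y'' + y' - 12y = cos(3*x).
Characteristic equation r² + r - 12 = 0 factors as (r - 3)(r + 4) = 0, so r = 3, -4.
Hence y_h = C1*exp(3*x) + C2*exp(-4*x).
Try y_p = A*cos(3*x) + B*sin(3*x). Substituting and equating the coefficients of cos(3x) and sin(3x) gives A = -7/150, B = 1/150, so y_p = -7*cos(3*x)/150 + sin(3*x)/150.

y = -7*cos(3*x)/150 + sin(3*x)/150 + C1*exp(3*x) + C2*exp(-4*x)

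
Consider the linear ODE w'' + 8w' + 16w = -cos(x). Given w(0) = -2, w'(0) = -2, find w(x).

Characteristic equation r² + 8r + 16 = 0 has discriminant (8)² - 4·(16) = 0, so r = -4 is a repeated root.
Hence w_h = (C1 + C2*x)*exp(-4*x).
Try w_p = A*cos(x) + B*sin(x). Substituting and equating the coefficients of cos(x) and sin(x) gives A = -15/289, B = -8/289, so w_p = -15*cos(x)/289 - 8*sin(x)/289.
General solution: w = -15*cos(x)/289 - 8*sin(x)/289 + C1*exp(-4*x) + C2*x*exp(-4*x).
Apply the initial conditions: w(0) = -15/289 + C1 = -2 and w'(0) = -8/289 + C2 - 4*C1 = -2. Solving gives C1 = -563/289, C2 = -166/17.

w = -563*exp(-4*x)/289 - 15*cos(x)/289 - 8*sin(x)/289 - 166*x*exp(-4*x)/17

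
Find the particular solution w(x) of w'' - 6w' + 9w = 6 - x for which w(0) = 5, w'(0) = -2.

Characteristic equation r² - 6r + 9 = 0 has discriminant (-6)² - 4·(9) = 0, so r = 3 is a repeated root.
Hence w_h = (C1 + C2*x)*exp(3*x).
For the particular solution try w_p = A0 + A1*x. Substituting and matching coefficients of each power of x gives A0 = 16/27, A1 = -1/9, so w_p = 16/27 - x/9.
General solution: w = 16/27 - x/9 + C1*exp(3*x) + C2*x*exp(3*x).
Apply the initial conditions: w(0) = 16/27 + C1 = 5 and w'(0) = -1/9 + C2 + 3*C1 = -2. Solving gives C1 = 119/27, C2 = -136/9.

w = 16/27 - x/9 + 119*exp(3*x)/27 - 136*x*exp(3*x)/9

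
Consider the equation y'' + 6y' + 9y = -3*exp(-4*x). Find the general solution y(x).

y = -3*exp(-4*x) + C1*exp(-3*x) + C2*x*exp(-3*x)

Characteristic equation r² + 6r + 9 = 0 has discriminant (6)² - 4·(9) = 0, so r = -3 is a repeated root.
Hence y_h = (C1 + C2*x)*exp(-3*x).
Try y_p = A*exp(-4*x). Substituting into the equation and dividing by exp(-4*x) gives A = -3, so y_p = -3*exp(-4*x).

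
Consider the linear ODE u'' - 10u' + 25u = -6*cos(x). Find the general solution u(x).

u = -36*cos(x)/169 + 15*sin(x)/169 + C1*exp(5*x) + C2*x*exp(5*x)

Characteristic equation r² - 10r + 25 = 0 has discriminant (-10)² - 4·(25) = 0, so r = 5 is a repeated root.
Hence u_h = (C1 + C2*x)*exp(5*x).
Try u_p = A*cos(x) + B*sin(x). Substituting and equating the coefficients of cos(x) and sin(x) gives A = -36/169, B = 15/169, so u_p = -36*cos(x)/169 + 15*sin(x)/169.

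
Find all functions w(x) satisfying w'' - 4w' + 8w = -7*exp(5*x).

Characteristic equation r² - 4r + 8 = 0 has discriminant (-4)² - 4·(8) = -16 < 0, so r = 2 ± 2i.
Hence w_h = C1*cos(2*x)*exp(2*x) + C2*exp(2*x)*sin(2*x).
Try w_p = A*exp(5*x). Substituting into the equation and dividing by exp(5*x) gives A = -7/13, so w_p = -7*exp(5*x)/13.

w = -7*exp(5*x)/13 + C1*cos(2*x)*exp(2*x) + C2*exp(2*x)*sin(2*x)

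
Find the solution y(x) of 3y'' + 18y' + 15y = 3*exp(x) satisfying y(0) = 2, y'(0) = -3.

y = exp(x)/12 + 7*exp(-5*x)/24 + 13*exp(-x)/8

Divide through by 3: y'' + 6y' + 5y = exp(x).
Characteristic equation r² + 6r + 5 = 0 factors as (r + 5)(r + 1) = 0, so r = -5, -1.
Hence y_h = C1*exp(-5*x) + C2*exp(-x).
Try y_p = A*exp(x). Substituting into the equation and dividing by exp(x) gives A = 1/12, so y_p = exp(x)/12.
General solution: y = exp(x)/12 + C1*exp(-5*x) + C2*exp(-x).
Apply the initial conditions: y(0) = 1/12 + C1 + C2 = 2 and y'(0) = 1/12 - C2 - 5*C1 = -3. Solving gives C1 = 7/24, C2 = 13/8.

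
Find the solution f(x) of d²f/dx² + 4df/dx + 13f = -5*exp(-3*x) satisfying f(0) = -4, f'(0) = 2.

Characteristic equation r² + 4r + 13 = 0 has discriminant (4)² - 4·(13) = -36 < 0, so r = -2 ± 3i.
Hence f_h = C1*cos(3*x)*exp(-2*x) + C2*exp(-2*x)*sin(3*x).
Try f_p = A*exp(-3*x). Substituting into the equation and dividing by exp(-3*x) gives A = -1/2, so f_p = -exp(-3*x)/2.
General solution: f = -exp(-3*x)/2 + C1*cos(3*x)*exp(-2*x) + C2*exp(-2*x)*sin(3*x).
Apply the initial conditions: f(0) = -1/2 + C1 = -4 and f'(0) = 3/2 - 2*C1 + 3*C2 = 2. Solving gives C1 = -7/2, C2 = -13/6.

f = -exp(-3*x)/2 - 13*exp(-2*x)*sin(3*x)/6 - 7*cos(3*x)*exp(-2*x)/2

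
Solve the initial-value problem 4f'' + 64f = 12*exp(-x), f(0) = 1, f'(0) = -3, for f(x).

f = -12*sin(4*x)/17 + 3*exp(-x)/17 + 14*cos(4*x)/17

Divide through by 4: f'' + 16f = 3*exp(-x).
Characteristic equation r² + 16 = 0 has discriminant (0)² - 4·(16) = -64 < 0, so r = ± 4i.
Hence f_h = C1*cos(4*x) + C2*sin(4*x).
Try f_p = A*exp(-x). Substituting into the equation and dividing by exp(-x) gives A = 3/17, so f_p = 3*exp(-x)/17.
General solution: f = 3*exp(-x)/17 + C1*cos(4*x) + C2*sin(4*x).
Apply the initial conditions: f(0) = 3/17 + C1 = 1 and f'(0) = -3/17 + 4*C2 = -3. Solving gives C1 = 14/17, C2 = -12/17.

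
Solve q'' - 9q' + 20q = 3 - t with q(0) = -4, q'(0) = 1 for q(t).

q = 51/400 - 347*exp(4*t)/16 - t/20 + 439*exp(5*t)/25

Characteristic equation r² - 9r + 20 = 0 factors as (r - 4)(r - 5) = 0, so r = 4, 5.
Hence q_h = C1*exp(4*t) + C2*exp(5*t).
For the particular solution try q_p = A0 + A1*t. Substituting and matching coefficients of each power of t gives A0 = 51/400, A1 = -1/20, so q_p = 51/400 - t/20.
General solution: q = 51/400 - t/20 + C1*exp(4*t) + C2*exp(5*t).
Apply the initial conditions: q(0) = 51/400 + C1 + C2 = -4 and q'(0) = -1/20 + 4*C1 + 5*C2 = 1. Solving gives C1 = -347/16, C2 = 439/25.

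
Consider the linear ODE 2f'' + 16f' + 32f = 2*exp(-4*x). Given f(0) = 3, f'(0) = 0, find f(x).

Divide through by 2: f'' + 8f' + 16f = exp(-4*x).
Characteristic equation r² + 8r + 16 = 0 has discriminant (8)² - 4·(16) = 0, so r = -4 is a repeated root.
Hence f_h = (C1 + C2*x)*exp(-4*x).
Since exp(-4*x) solves the homogeneous equation (r = -4 is a root of multiplicity 2), multiply the trial by x^2. Try f_p = A*x^2*exp(-4*x). Substituting into the equation and dividing by exp(-4*x) gives A = 1/2, so f_p = x^2*exp(-4*x)/2.
General solution: f = C1*exp(-4*x) + x^2*exp(-4*x)/2 + C2*x*exp(-4*x).
Apply the initial conditions: f(0) = C1 = 3 and f'(0) = C2 - 4*C1 = 0. Solving gives C1 = 3, C2 = 12.

f = 3*exp(-4*x) + x**2*exp(-4*x)/2 + 12*x*exp(-4*x)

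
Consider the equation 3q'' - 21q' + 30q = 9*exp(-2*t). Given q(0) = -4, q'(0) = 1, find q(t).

Divide through by 3: q'' - 7q' + 10q = 3*exp(-2*t).
Characteristic equation r² - 7r + 10 = 0 factors as (r - 5)(r - 2) = 0, so r = 5, 2.
Hence q_h = C1*exp(5*t) + C2*exp(2*t).
Try q_p = A*exp(-2*t). Substituting into the equation and dividing by exp(-2*t) gives A = 3/28, so q_p = 3*exp(-2*t)/28.
General solution: q = 3*exp(-2*t)/28 + C1*exp(5*t) + C2*exp(2*t).
Apply the initial conditions: q(0) = 3/28 + C1 + C2 = -4 and q'(0) = -3/14 + 2*C2 + 5*C1 = 1. Solving gives C1 = 22/7, C2 = -29/4.

q = -29*exp(2*t)/4 + 3*exp(-2*t)/28 + 22*exp(5*t)/7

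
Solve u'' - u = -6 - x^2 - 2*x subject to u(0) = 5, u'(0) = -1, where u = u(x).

Characteristic equation r² - 1 = 0 factors as (r + 1)(r - 1) = 0, so r = -1, 1.
Hence u_h = C1*exp(-x) + C2*exp(x).
For the particular solution try u_p = A0 + A1*x + A2*x^2. Substituting and matching coefficients of each power of x gives A0 = 8, A1 = 2, A2 = 1, so u_p = 8 + x^2 + 2*x.
General solution: u = 8 + x^2 + 2*x + C1*exp(-x) + C2*exp(x).
Apply the initial conditions: u(0) = 8 + C1 + C2 = 5 and u'(0) = 2 + C2 - C1 = -1. Solving gives C1 = 0, C2 = -3.

u = 8 + x**2 - 3*exp(x) + 2*x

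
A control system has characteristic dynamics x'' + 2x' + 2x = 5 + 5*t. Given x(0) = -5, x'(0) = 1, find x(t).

Characteristic equation r² + 2r + 2 = 0 has discriminant (2)² - 4·(2) = -4 < 0, so r = -1 ± i.
Hence x_h = C1*cos(t)*exp(-t) + C2*exp(-t)*sin(t).
For the particular solution try x_p = A0 + A1*t. Substituting and matching coefficients of each power of t gives A0 = 0, A1 = 5/2, so x_p = 5*t/2.
General solution: x = 5*t/2 + C1*cos(t)*exp(-t) + C2*exp(-t)*sin(t).
Apply the initial conditions: x(0) = C1 = -5 and x'(0) = 5/2 + C2 - C1 = 1. Solving gives C1 = -5, C2 = -13/2.

x = 5*t/2 - 5*cos(t)*exp(-t) - 13*exp(-t)*sin(t)/2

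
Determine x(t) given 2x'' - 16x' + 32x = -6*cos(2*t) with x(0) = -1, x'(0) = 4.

x = -91*exp(4*t)/100 - 9*cos(2*t)/100 + 3*sin(2*t)/25 + 37*t*exp(4*t)/5

Divide through by 2: x'' - 8x' + 16x = -3*cos(2*t).
Characteristic equation r² - 8r + 16 = 0 has discriminant (-8)² - 4·(16) = 0, so r = 4 is a repeated root.
Hence x_h = (C1 + C2*t)*exp(4*t).
Try x_p = A*cos(2*t) + B*sin(2*t). Substituting and equating the coefficients of cos(2t) and sin(2t) gives A = -9/100, B = 3/25, so x_p = -9*cos(2*t)/100 + 3*sin(2*t)/25.
General solution: x = -9*cos(2*t)/100 + 3*sin(2*t)/25 + C1*exp(4*t) + C2*t*exp(4*t).
Apply the initial conditions: x(0) = -9/100 + C1 = -1 and x'(0) = 6/25 + C2 + 4*C1 = 4. Solving gives C1 = -91/100, C2 = 37/5.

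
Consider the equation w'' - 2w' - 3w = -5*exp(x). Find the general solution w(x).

Characteristic equation r² - 2r - 3 = 0 factors as (r + 1)(r - 3) = 0, so r = -1, 3.
Hence w_h = C1*exp(-x) + C2*exp(3*x).
Try w_p = A*exp(x). Substituting into the equation and dividing by exp(x) gives A = 5/4, so w_p = 5*exp(x)/4.

w = 5*exp(x)/4 + C1*exp(-x) + C2*exp(3*x)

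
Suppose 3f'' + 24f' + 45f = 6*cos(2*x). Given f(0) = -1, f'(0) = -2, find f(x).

Divide through by 3: f'' + 8f' + 15f = 2*cos(2*x).
Characteristic equation r² + 8r + 15 = 0 factors as (r + 3)(r + 5) = 0, so r = -3, -5.
Hence f_h = C1*exp(-3*x) + C2*exp(-5*x).
Try f_p = A*cos(2*x) + B*sin(2*x). Substituting and equating the coefficients of cos(2x) and sin(2x) gives A = 22/377, B = 32/377, so f_p = 22*cos(2*x)/377 + 32*sin(2*x)/377.
General solution: f = 22*cos(2*x)/377 + 32*sin(2*x)/377 + C1*exp(-3*x) + C2*exp(-5*x).
Apply the initial conditions: f(0) = 22/377 + C1 + C2 = -1 and f'(0) = 64/377 - 5*C2 - 3*C1 = -2. Solving gives C1 = -97/26, C2 = 155/58.

f = -97*exp(-3*x)/26 + 22*cos(2*x)/377 + 32*sin(2*x)/377 + 155*exp(-5*x)/58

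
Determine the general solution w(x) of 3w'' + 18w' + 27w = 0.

Divide through by 3: w'' + 6w' + 9w = 0.
Characteristic equation r² + 6r + 9 = 0 has discriminant (6)² - 4·(9) = 0, so r = -3 is a repeated root.
Hence w_h = (C1 + C2*x)*exp(-3*x).

w = C1*exp(-3*x) + C2*x*exp(-3*x)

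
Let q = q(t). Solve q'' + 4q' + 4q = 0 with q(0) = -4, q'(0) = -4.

q = -4*exp(-2*t) - 12*t*exp(-2*t)

Characteristic equation r² + 4r + 4 = 0 has discriminant (4)² - 4·(4) = 0, so r = -2 is a repeated root.
Hence q_h = (C1 + C2*t)*exp(-2*t).
Apply the initial conditions: q(0) = C1 = -4 and q'(0) = C2 - 2*C1 = -4. Solving gives C1 = -4, C2 = -12.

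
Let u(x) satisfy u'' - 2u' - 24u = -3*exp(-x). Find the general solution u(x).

Characteristic equation r² - 2r - 24 = 0 factors as (r - 6)(r + 4) = 0, so r = 6, -4.
Hence u_h = C1*exp(6*x) + C2*exp(-4*x).
Try u_p = A*exp(-x). Substituting into the equation and dividing by exp(-x) gives A = 1/7, so u_p = exp(-x)/7.

u = exp(-x)/7 + C1*exp(6*x) + C2*exp(-4*x)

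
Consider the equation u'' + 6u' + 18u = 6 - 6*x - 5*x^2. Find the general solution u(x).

u = 67/162 - 5*x**2/18 - 4*x/27 + C1*cos(3*x)*exp(-3*x) + C2*exp(-3*x)*sin(3*x)

Characteristic equation r² + 6r + 18 = 0 has discriminant (6)² - 4·(18) = -36 < 0, so r = -3 ± 3i.
Hence u_h = C1*cos(3*x)*exp(-3*x) + C2*exp(-3*x)*sin(3*x).
For the particular solution try u_p = A0 + A1*x + A2*x^2. Substituting and matching coefficients of each power of x gives A0 = 67/162, A1 = -4/27, A2 = -5/18, so u_p = 67/162 - 5*x^2/18 - 4*x/27.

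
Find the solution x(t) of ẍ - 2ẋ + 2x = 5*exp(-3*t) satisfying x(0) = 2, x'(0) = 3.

Characteristic equation r² - 2r + 2 = 0 has discriminant (-2)² - 4·(2) = -4 < 0, so r = 1 ± i.
Hence x_h = C1*cos(t)*exp(t) + C2*exp(t)*sin(t).
Try x_p = A*exp(-3*t). Substituting into the equation and dividing by exp(-3*t) gives A = 5/17, so x_p = 5*exp(-3*t)/17.
General solution: x = 5*exp(-3*t)/17 + C1*cos(t)*exp(t) + C2*exp(t)*sin(t).
Apply the initial conditions: x(0) = 5/17 + C1 = 2 and x'(0) = -15/17 + C1 + C2 = 3. Solving gives C1 = 29/17, C2 = 37/17.

x = 5*exp(-3*t)/17 + 29*cos(t)*exp(t)/17 + 37*exp(t)*sin(t)/17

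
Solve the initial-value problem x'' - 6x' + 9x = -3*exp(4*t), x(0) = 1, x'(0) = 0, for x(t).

x = -3*exp(4*t) + 4*exp(3*t)

Characteristic equation r² - 6r + 9 = 0 has discriminant (-6)² - 4·(9) = 0, so r = 3 is a repeated root.
Hence x_h = (C1 + C2*t)*exp(3*t).
Try x_p = A*exp(4*t). Substituting into the equation and dividing by exp(4*t) gives A = -3, so x_p = -3*exp(4*t).
General solution: x = -3*exp(4*t) + C1*exp(3*t) + C2*t*exp(3*t).
Apply the initial conditions: x(0) = -3 + C1 = 1 and x'(0) = -12 + C2 + 3*C1 = 0. Solving gives C1 = 4, C2 = 0.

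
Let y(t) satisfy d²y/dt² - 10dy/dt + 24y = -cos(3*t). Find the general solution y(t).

Characteristic equation r² - 10r + 24 = 0 factors as (r - 4)(r - 6) = 0, so r = 4, 6.
Hence y_h = C1*exp(4*t) + C2*exp(6*t).
Try y_p = A*cos(3*t) + B*sin(3*t). Substituting and equating the coefficients of cos(3t) and sin(3t) gives A = -1/75, B = 2/75, so y_p = -cos(3*t)/75 + 2*sin(3*t)/75.

y = -cos(3*t)/75 + 2*sin(3*t)/75 + C1*exp(4*t) + C2*exp(6*t)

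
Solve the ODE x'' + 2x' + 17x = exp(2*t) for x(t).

x = exp(2*t)/25 + C1*cos(4*t)*exp(-t) + C2*exp(-t)*sin(4*t)

Characteristic equation r² + 2r + 17 = 0 has discriminant (2)² - 4·(17) = -64 < 0, so r = -1 ± 4i.
Hence x_h = C1*cos(4*t)*exp(-t) + C2*exp(-t)*sin(4*t).
Try x_p = A*exp(2*t). Substituting into the equation and dividing by exp(2*t) gives A = 1/25, so x_p = exp(2*t)/25.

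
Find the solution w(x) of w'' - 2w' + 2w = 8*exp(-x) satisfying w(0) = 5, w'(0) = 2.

w = 8*exp(-x)/5 + exp(x)*sin(x)/5 + 17*cos(x)*exp(x)/5

Characteristic equation r² - 2r + 2 = 0 has discriminant (-2)² - 4·(2) = -4 < 0, so r = 1 ± i.
Hence w_h = C1*cos(x)*exp(x) + C2*exp(x)*sin(x).
Try w_p = A*exp(-x). Substituting into the equation and dividing by exp(-x) gives A = 8/5, so w_p = 8*exp(-x)/5.
General solution: w = 8*exp(-x)/5 + C1*cos(x)*exp(x) + C2*exp(x)*sin(x).
Apply the initial conditions: w(0) = 8/5 + C1 = 5 and w'(0) = -8/5 + C1 + C2 = 2. Solving gives C1 = 17/5, C2 = 1/5.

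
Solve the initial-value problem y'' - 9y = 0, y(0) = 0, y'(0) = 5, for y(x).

Characteristic equation r² - 9 = 0 factors as (r - 3)(r + 3) = 0, so r = 3, -3.
Hence y_h = C1*exp(3*x) + C2*exp(-3*x).
Apply the initial conditions: y(0) = C1 + C2 = 0 and y'(0) = -3*C2 + 3*C1 = 5. Solving gives C1 = 5/6, C2 = -5/6.

y = -5*exp(-3*x)/6 + 5*exp(3*x)/6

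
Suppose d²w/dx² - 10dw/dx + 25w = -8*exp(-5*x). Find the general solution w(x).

Characteristic equation r² - 10r + 25 = 0 has discriminant (-10)² - 4·(25) = 0, so r = 5 is a repeated root.
Hence w_h = (C1 + C2*x)*exp(5*x).
Try w_p = A*exp(-5*x). Substituting into the equation and dividing by exp(-5*x) gives A = -2/25, so w_p = -2*exp(-5*x)/25.

w = -2*exp(-5*x)/25 + C1*exp(5*x) + C2*x*exp(5*x)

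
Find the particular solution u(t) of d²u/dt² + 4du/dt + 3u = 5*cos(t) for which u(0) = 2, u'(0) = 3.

u = cos(t)/2 - 7*exp(-3*t)/4 + 13*exp(-t)/4 + sin(t)

Characteristic equation r² + 4r + 3 = 0 factors as (r + 3)(r + 1) = 0, so r = -3, -1.
Hence u_h = C1*exp(-3*t) + C2*exp(-t).
Try u_p = A*cos(t) + B*sin(t). Substituting and equating the coefficients of cos(t) and sin(t) gives A = 1/2, B = 1, so u_p = cos(t)/2 + sin(t).
General solution: u = cos(t)/2 + C1*exp(-3*t) + C2*exp(-t) + sin(t).
Apply the initial conditions: u(0) = 1/2 + C1 + C2 = 2 and u'(0) = 1 - C2 - 3*C1 = 3. Solving gives C1 = -7/4, C2 = 13/4.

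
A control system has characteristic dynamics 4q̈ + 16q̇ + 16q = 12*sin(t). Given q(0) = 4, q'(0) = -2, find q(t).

Divide through by 4: q'' + 4q' + 4q = 3*sin(t).
Characteristic equation r² + 4r + 4 = 0 has discriminant (4)² - 4·(4) = 0, so r = -2 is a repeated root.
Hence q_h = (C1 + C2*t)*exp(-2*t).
Try q_p = A*cos(t) + B*sin(t). Substituting and equating the coefficients of cos(t) and sin(t) gives A = -12/25, B = 9/25, so q_p = -12*cos(t)/25 + 9*sin(t)/25.
General solution: q = -12*cos(t)/25 + 9*sin(t)/25 + C1*exp(-2*t) + C2*t*exp(-2*t).
Apply the initial conditions: q(0) = -12/25 + C1 = 4 and q'(0) = 9/25 + C2 - 2*C1 = -2. Solving gives C1 = 112/25, C2 = 33/5.

q = -12*cos(t)/25 + 9*sin(t)/25 + 112*exp(-2*t)/25 + 33*t*exp(-2*t)/5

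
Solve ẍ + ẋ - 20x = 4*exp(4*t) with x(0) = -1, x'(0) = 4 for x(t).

Characteristic equation r² + r - 20 = 0 factors as (r + 5)(r - 4) = 0, so r = -5, 4.
Hence x_h = C1*exp(-5*t) + C2*exp(4*t).
Since exp(4*t) solves the homogeneous equation (r = 4 is a root of multiplicity 1), multiply the trial by t. Try x_p = A*t*exp(4*t). Substituting into the equation and dividing by exp(4*t) gives A = 4/9, so x_p = 4*t*exp(4*t)/9.
General solution: x = C1*exp(-5*t) + C2*exp(4*t) + 4*t*exp(4*t)/9.
Apply the initial conditions: x(0) = C1 + C2 = -1 and x'(0) = 4/9 - 5*C1 + 4*C2 = 4. Solving gives C1 = -68/81, C2 = -13/81.

x = -68*exp(-5*t)/81 - 13*exp(4*t)/81 + 4*t*exp(4*t)/9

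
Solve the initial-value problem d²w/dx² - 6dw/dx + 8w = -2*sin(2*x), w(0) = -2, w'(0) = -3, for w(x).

w = -9*exp(2*x)/4 - 3*cos(2*x)/20 - sin(2*x)/20 + 2*exp(4*x)/5

Characteristic equation r² - 6r + 8 = 0 factors as (r - 2)(r - 4) = 0, so r = 2, 4.
Hence w_h = C1*exp(2*x) + C2*exp(4*x).
Try w_p = A*cos(2*x) + B*sin(2*x). Substituting and equating the coefficients of cos(2x) and sin(2x) gives A = -3/20, B = -1/20, so w_p = -3*cos(2*x)/20 - sin(2*x)/20.
General solution: w = -3*cos(2*x)/20 - sin(2*x)/20 + C1*exp(2*x) + C2*exp(4*x).
Apply the initial conditions: w(0) = -3/20 + C1 + C2 = -2 and w'(0) = -1/10 + 2*C1 + 4*C2 = -3. Solving gives C1 = -9/4, C2 = 2/5.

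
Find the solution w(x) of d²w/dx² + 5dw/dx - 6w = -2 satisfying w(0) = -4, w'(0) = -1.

w = 1/3 - 27*exp(x)/7 - 10*exp(-6*x)/21

Characteristic equation r² + 5r - 6 = 0 factors as (r + 6)(r - 1) = 0, so r = -6, 1.
Hence w_h = C1*exp(-6*x) + C2*exp(x).
For the particular solution try w_p = A0. Substituting and matching coefficients of each power of x gives A0 = 1/3, so w_p = 1/3.
General solution: w = 1/3 + C1*exp(-6*x) + C2*exp(x).
Apply the initial conditions: w(0) = 1/3 + C1 + C2 = -4 and w'(0) = C2 - 6*C1 = -1. Solving gives C1 = -10/21, C2 = -27/7.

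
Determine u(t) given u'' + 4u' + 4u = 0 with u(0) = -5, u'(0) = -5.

u = -5*exp(-2*t) - 15*t*exp(-2*t)

Characteristic equation r² + 4r + 4 = 0 has discriminant (4)² - 4·(4) = 0, so r = -2 is a repeated root.
Hence u_h = (C1 + C2*t)*exp(-2*t).
Apply the initial conditions: u(0) = C1 = -5 and u'(0) = C2 - 2*C1 = -5. Solving gives C1 = -5, C2 = -15.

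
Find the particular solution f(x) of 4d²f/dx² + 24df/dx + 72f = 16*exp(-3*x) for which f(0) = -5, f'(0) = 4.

f = 4*exp(-3*x)/9 - 49*cos(3*x)*exp(-3*x)/9 - 11*exp(-3*x)*sin(3*x)/3

Divide through by 4: f'' + 6f' + 18f = 4*exp(-3*x).
Characteristic equation r² + 6r + 18 = 0 has discriminant (6)² - 4·(18) = -36 < 0, so r = -3 ± 3i.
Hence f_h = C1*cos(3*x)*exp(-3*x) + C2*exp(-3*x)*sin(3*x).
Try f_p = A*exp(-3*x). Substituting into the equation and dividing by exp(-3*x) gives A = 4/9, so f_p = 4*exp(-3*x)/9.
General solution: f = 4*exp(-3*x)/9 + C1*cos(3*x)*exp(-3*x) + C2*exp(-3*x)*sin(3*x).
Apply the initial conditions: f(0) = 4/9 + C1 = -5 and f'(0) = -4/3 - 3*C1 + 3*C2 = 4. Solving gives C1 = -49/9, C2 = -11/3.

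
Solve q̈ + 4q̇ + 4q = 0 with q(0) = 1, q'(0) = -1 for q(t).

q = t*exp(-2*t) + exp(-2*t)

Characteristic equation r² + 4r + 4 = 0 has discriminant (4)² - 4·(4) = 0, so r = -2 is a repeated root.
Hence q_h = (C1 + C2*t)*exp(-2*t).
Apply the initial conditions: q(0) = C1 = 1 and q'(0) = C2 - 2*C1 = -1. Solving gives C1 = 1, C2 = 1.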